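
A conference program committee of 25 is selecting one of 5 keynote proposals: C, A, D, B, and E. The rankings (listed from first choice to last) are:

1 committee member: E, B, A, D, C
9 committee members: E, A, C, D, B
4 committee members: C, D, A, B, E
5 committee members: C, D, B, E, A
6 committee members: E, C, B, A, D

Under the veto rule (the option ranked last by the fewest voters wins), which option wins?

C

Last-place votes: C 1, A 5, D 6, B 9, E 4.
C is ranked last by the fewest voters, so C wins.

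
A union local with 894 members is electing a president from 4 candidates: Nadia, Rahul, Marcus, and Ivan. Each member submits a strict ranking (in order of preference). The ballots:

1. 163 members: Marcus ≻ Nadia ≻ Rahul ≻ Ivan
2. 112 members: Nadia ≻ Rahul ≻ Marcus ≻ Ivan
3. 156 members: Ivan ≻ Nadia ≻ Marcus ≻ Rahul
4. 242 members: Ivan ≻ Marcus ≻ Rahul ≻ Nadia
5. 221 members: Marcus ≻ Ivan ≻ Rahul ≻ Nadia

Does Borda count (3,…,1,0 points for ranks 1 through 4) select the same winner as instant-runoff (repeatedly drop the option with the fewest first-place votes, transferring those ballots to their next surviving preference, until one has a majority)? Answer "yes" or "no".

yes

Borda — scores: Nadia 974, Rahul 850, Marcus 1904, Ivan 1636. Winner: Marcus.
Instant-runoff — R1 Nadia 112, Rahul 0, Marcus 384, Ivan 398 (Rahul out); R2 Nadia 112, Marcus 384, Ivan 398 (Nadia out); R3 Marcus 496, Ivan 398 (Marcus winner). Winner: Marcus.
The two methods agree.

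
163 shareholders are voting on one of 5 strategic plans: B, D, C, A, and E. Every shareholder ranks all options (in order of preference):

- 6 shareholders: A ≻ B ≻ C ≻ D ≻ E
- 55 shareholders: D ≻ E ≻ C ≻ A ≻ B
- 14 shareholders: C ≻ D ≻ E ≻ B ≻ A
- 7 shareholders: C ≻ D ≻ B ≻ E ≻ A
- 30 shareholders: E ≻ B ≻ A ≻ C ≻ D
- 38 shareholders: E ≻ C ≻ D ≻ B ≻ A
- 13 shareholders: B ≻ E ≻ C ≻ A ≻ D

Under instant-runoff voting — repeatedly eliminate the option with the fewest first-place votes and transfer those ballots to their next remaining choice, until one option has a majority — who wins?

D

Round 1: B 13, D 55, C 21, A 6, E 68. Eliminate A.
Round 2: B 19, D 55, C 21, E 68. Eliminate B.
Round 3: D 55, C 27, E 81. Eliminate C.
Round 4: D 82, E 81. D has a majority.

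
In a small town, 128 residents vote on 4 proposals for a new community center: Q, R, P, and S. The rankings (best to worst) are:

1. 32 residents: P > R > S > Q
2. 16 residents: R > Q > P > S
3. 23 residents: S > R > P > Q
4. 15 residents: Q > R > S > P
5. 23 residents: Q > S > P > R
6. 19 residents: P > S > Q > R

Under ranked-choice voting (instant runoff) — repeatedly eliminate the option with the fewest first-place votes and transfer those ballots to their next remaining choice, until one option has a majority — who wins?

P

Round 1: Q 38, R 16, P 51, S 23. Eliminate R.
Round 2: Q 54, P 51, S 23. Eliminate S.
Round 3: Q 54, P 74. P has a majority.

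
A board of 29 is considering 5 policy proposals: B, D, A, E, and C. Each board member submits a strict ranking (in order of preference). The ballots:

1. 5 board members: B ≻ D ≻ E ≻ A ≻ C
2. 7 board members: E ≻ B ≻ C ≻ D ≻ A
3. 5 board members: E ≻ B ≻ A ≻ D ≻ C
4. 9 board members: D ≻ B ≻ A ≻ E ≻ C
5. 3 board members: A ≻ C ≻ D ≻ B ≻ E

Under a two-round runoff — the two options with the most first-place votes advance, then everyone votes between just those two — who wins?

D

Round 1 first-place votes: B 5, D 9, A 3, E 12, C 0.
E and D advance.
Runoff: E is preferred to D by 12 voters; D by 17.
D wins the runoff.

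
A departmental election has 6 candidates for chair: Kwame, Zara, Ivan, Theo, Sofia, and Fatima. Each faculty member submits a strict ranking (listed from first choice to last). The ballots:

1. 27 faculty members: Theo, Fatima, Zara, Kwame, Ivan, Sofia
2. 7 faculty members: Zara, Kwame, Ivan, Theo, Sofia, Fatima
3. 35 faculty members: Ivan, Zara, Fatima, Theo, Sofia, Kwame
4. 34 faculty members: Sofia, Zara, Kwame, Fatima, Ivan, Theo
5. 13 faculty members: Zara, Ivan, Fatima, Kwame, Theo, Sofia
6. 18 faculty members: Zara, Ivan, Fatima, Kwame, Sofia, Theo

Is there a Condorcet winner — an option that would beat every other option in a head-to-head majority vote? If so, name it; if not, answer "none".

Zara vs Kwame: 134–0 for Zara.
Zara vs Ivan: 99–35 for Zara.
Zara vs Theo: 107–27 for Zara.
Zara vs Sofia: 100–34 for Zara.
Zara vs Fatima: 107–27 for Zara.
Zara beats every other option head-to-head.

Zara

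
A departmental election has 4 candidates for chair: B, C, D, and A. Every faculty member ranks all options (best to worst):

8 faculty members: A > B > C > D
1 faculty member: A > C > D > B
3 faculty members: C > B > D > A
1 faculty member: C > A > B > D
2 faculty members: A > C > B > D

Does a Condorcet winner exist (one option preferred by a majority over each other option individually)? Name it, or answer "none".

A vs B: 12–3 for A.
A vs C: 11–4 for A.
A vs D: 12–3 for A.
A beats every other option head-to-head.

A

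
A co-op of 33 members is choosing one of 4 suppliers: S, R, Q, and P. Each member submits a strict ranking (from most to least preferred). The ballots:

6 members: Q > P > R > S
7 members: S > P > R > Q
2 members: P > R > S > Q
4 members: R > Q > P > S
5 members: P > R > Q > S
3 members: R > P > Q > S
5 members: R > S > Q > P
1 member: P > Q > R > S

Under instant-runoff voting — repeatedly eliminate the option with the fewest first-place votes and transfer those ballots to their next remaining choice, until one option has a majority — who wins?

P

Round 1: S 7, R 12, Q 6, P 8. Eliminate Q.
Round 2: S 7, R 12, P 14. Eliminate S.
Round 3: R 12, P 21. P has a majority.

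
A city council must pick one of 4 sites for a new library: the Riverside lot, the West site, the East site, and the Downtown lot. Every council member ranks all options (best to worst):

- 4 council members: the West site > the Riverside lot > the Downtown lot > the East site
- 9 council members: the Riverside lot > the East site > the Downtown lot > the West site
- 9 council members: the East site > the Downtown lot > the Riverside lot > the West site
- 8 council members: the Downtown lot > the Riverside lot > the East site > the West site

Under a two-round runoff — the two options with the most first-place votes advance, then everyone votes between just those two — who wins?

the Riverside lot

Round 1 first-place votes: the Riverside lot 9, the West site 4, the East site 9, the Downtown lot 8.
the East site and the Riverside lot advance.
Runoff: the East site is preferred to the Riverside lot by 9 voters; the Riverside lot by 21.
the Riverside lot wins the runoff.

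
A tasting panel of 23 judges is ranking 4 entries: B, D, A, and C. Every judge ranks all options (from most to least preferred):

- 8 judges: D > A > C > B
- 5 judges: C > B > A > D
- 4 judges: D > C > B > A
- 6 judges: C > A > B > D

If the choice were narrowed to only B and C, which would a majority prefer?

Voters preferring B to C: 0; preferring C to B: 23.
C wins the head-to-head.

C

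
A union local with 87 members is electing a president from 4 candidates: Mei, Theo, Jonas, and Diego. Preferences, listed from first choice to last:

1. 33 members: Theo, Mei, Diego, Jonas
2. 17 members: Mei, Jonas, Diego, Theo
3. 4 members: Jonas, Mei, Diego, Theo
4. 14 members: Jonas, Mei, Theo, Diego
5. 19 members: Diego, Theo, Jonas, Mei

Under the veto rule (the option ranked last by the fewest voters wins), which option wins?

Diego

Last-place votes: Mei 19, Theo 21, Jonas 33, Diego 14.
Diego is ranked last by the fewest voters, so Diego wins.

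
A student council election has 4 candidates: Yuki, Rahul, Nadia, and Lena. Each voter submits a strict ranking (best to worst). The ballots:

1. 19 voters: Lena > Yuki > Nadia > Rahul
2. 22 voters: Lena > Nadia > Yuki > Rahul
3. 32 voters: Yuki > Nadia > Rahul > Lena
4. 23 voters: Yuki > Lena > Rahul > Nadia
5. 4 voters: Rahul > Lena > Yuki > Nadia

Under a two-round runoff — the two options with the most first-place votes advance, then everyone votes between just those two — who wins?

Yuki

Round 1 first-place votes: Yuki 55, Rahul 4, Nadia 0, Lena 41.
Yuki and Lena advance.
Runoff: Yuki is preferred to Lena by 55 voters; Lena by 45.
Yuki wins the runoff.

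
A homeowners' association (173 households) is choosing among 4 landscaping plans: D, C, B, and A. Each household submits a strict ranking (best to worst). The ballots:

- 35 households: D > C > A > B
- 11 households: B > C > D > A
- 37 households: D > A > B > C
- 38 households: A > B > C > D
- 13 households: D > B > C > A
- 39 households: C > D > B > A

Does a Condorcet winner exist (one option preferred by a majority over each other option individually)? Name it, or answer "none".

none

Checking pairwise contests:
C beats D 88–85.
B beats C 99–74.
D beats B 124–49.
D beats A 135–38.
Every option loses at least one head-to-head, so there is no Condorcet winner.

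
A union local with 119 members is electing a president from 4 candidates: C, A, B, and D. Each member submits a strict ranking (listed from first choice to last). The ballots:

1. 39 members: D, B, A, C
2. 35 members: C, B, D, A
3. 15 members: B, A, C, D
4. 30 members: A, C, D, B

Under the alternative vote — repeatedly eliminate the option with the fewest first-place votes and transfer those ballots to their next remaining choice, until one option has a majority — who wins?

D

Round 1: C 35, A 30, B 15, D 39. Eliminate B.
Round 2: C 35, A 45, D 39. Eliminate C.
Round 3: A 45, D 74. D has a majority.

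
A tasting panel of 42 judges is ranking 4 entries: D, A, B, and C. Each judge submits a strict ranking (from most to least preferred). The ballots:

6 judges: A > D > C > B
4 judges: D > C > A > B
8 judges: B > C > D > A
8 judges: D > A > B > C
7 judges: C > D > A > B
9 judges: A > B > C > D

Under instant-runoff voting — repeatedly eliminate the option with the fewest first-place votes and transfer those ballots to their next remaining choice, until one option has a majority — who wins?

Round 1: D 12, A 15, B 8, C 7. Eliminate C.
Round 2: D 19, A 15, B 8. Eliminate B.
Round 3: D 27, A 15. D has a majority.

D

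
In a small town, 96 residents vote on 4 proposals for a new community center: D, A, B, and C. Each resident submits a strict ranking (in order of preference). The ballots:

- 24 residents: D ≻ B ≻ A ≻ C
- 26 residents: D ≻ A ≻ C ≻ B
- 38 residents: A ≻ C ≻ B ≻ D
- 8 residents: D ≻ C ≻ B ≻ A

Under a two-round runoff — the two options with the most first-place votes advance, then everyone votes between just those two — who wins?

D

Round 1 first-place votes: D 58, A 38, B 0, C 0.
D and A advance.
Runoff: D is preferred to A by 58 voters; A by 38.
D wins the runoff.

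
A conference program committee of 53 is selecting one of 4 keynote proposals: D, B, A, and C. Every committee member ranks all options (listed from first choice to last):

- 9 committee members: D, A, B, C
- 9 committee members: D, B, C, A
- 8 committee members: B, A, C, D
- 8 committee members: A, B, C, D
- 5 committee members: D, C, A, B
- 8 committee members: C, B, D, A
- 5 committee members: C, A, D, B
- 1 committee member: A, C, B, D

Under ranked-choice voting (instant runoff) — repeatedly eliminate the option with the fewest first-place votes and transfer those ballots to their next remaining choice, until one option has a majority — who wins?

D

Round 1: D 23, B 8, A 9, C 13. Eliminate B.
Round 2: D 23, A 17, C 13. Eliminate C.
Round 3: D 31, A 22. D has a majority.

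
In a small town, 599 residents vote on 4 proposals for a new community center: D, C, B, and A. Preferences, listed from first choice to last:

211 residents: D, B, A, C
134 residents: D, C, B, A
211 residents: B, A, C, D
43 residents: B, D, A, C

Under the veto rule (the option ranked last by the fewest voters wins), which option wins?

Last-place votes: D 211, C 254, B 0, A 134.
B is ranked last by the fewest voters, so B wins.

B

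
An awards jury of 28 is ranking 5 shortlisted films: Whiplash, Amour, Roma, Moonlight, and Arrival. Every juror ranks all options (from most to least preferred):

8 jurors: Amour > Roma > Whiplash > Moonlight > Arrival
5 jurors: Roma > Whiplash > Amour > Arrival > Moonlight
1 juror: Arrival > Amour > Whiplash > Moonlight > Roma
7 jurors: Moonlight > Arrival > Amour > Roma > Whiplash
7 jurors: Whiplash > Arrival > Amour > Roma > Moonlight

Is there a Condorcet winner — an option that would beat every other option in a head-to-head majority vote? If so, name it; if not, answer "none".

Checking pairwise contests:
Amour beats Whiplash 16–12.
Arrival beats Amour 15–13.
Amour beats Roma 23–5.
Whiplash beats Moonlight 21–7.
Whiplash beats Arrival 20–8.
Every option loses at least one head-to-head, so there is no Condorcet winner.

none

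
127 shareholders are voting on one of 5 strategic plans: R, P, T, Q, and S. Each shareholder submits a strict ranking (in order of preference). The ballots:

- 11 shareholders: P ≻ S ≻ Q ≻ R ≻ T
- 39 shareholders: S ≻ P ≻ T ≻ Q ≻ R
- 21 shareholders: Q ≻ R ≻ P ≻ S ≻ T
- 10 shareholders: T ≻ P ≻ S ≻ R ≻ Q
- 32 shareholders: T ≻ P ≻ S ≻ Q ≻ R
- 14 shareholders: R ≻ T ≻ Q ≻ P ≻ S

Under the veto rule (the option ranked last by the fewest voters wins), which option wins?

P

Last-place votes: R 71, P 0, T 32, Q 10, S 14.
P is ranked last by the fewest voters, so P wins.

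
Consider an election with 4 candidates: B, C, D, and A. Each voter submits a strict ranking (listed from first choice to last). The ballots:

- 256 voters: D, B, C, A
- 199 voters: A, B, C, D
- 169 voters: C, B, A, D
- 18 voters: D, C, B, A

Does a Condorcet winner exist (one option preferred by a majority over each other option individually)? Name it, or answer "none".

B

B vs C: 455–187 for B.
B vs D: 368–274 for B.
B vs A: 443–199 for B.
B beats every other option head-to-head.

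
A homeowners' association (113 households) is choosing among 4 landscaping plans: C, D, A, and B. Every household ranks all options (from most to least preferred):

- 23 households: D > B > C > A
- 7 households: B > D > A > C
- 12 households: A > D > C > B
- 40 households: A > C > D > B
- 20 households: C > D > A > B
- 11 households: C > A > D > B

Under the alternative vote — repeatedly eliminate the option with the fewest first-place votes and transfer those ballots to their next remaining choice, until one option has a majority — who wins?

Round 1: C 31, D 23, A 52, B 7. Eliminate B.
Round 2: C 31, D 30, A 52. Eliminate D.
Round 3: C 54, A 59. A has a majority.

A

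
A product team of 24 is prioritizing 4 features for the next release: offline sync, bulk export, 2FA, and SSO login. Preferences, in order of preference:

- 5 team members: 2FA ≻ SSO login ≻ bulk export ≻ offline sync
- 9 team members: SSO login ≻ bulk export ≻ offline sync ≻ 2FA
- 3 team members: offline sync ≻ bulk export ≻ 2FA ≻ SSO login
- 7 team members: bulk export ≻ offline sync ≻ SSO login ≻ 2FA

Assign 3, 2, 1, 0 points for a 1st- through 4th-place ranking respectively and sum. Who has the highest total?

bulk export

offline sync: 5·0 + 9·1 + 3·3 + 7·2 = 32
bulk export: 5·1 + 9·2 + 3·2 + 7·3 = 50
2FA: 5·3 + 9·0 + 3·1 + 7·0 = 18
SSO login: 5·2 + 9·3 + 3·0 + 7·1 = 44
bulk export has the highest Borda score (50).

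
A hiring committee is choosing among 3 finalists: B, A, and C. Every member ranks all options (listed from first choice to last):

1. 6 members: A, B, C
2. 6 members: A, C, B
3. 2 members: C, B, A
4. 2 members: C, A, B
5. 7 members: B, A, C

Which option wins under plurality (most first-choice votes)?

A

First-place votes: B 7, A 12, C 4.
A has the most first-place votes.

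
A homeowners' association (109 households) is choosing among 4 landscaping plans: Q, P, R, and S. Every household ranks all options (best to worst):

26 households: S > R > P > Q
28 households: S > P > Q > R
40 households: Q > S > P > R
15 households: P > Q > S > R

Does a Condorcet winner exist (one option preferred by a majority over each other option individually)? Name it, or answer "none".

Checking pairwise contests:
P beats Q 69–40.
S beats P 94–15.
Q beats R 83–26.
Q beats S 55–54.
Every option loses at least one head-to-head, so there is no Condorcet winner.

none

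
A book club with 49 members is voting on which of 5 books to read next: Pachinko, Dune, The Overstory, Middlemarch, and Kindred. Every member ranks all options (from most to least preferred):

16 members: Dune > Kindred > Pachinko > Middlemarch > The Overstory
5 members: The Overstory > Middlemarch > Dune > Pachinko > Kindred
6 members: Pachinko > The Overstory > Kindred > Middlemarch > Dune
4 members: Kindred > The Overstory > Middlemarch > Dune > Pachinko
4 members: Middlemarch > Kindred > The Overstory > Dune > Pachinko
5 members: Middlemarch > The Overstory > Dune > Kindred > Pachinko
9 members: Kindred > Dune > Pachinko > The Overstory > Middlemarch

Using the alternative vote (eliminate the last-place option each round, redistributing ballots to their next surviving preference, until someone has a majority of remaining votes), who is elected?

Round 1: Pachinko 6, Dune 16, The Overstory 5, Middlemarch 9, Kindred 13. Eliminate The Overstory.
Round 2: Pachinko 6, Dune 16, Middlemarch 14, Kindred 13. Eliminate Pachinko.
Round 3: Dune 16, Middlemarch 14, Kindred 19. Eliminate Middlemarch.
Round 4: Dune 26, Kindred 23. Dune has a majority.

Dune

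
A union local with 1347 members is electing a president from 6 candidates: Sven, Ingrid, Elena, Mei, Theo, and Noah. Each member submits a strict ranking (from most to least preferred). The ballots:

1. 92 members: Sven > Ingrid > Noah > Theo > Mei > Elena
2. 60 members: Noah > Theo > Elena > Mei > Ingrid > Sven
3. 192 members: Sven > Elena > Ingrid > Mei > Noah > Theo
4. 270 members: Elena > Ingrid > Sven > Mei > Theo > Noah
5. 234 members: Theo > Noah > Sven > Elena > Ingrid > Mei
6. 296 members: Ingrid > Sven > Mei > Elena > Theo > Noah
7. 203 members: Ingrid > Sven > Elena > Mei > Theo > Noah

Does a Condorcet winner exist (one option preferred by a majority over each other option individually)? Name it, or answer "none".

none

Checking pairwise contests:
Ingrid beats Sven 829–518.
Elena beats Ingrid 756–591.
Sven beats Elena 1017–330.
Sven beats Mei 1287–60.
Sven beats Theo 1053–294.
Sven beats Noah 1053–294.
Every option loses at least one head-to-head, so there is no Condorcet winner.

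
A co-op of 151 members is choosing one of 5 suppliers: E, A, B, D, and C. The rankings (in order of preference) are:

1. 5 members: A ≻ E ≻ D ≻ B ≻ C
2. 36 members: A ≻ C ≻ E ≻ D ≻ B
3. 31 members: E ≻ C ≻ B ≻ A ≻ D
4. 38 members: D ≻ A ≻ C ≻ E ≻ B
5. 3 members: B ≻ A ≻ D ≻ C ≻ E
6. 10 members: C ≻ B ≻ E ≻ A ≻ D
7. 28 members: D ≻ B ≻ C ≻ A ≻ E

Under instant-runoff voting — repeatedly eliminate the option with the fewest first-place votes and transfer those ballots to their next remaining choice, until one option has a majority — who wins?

A

Round 1: E 31, A 41, B 3, D 66, C 10. Eliminate B.
Round 2: E 31, A 44, D 66, C 10. Eliminate C.
Round 3: E 41, A 44, D 66. Eliminate E.
Round 4: A 85, D 66. A has a majority.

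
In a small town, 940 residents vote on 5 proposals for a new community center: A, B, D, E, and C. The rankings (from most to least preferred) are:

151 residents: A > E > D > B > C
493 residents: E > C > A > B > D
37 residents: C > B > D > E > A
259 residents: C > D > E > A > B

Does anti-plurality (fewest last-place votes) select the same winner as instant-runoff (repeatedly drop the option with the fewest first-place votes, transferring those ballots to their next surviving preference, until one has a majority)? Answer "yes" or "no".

yes

Anti-plurality — last-place votes: A 37, B 259, D 493, E 0, C 151. Winner: E.
Instant-runoff — R1 A 151, B 0, D 0, E 493, C 296 (E winner). Winner: E.
The two methods agree.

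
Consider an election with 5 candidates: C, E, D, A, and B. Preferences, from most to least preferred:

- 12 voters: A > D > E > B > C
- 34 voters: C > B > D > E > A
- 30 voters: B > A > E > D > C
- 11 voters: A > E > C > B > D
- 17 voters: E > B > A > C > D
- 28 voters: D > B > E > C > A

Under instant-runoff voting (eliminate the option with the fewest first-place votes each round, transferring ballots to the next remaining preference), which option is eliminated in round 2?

Round 1: C 34, E 17, D 28, A 23, B 30. Eliminate E.
Round 2: C 34, D 28, A 23, B 47. Eliminate A.

A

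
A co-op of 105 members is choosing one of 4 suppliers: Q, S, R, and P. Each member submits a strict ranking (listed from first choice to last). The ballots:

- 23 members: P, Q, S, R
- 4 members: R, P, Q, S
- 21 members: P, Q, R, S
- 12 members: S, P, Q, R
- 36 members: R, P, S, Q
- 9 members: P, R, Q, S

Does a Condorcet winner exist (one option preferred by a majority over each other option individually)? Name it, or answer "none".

P vs Q: 105–0 for P.
P vs S: 93–12 for P.
P vs R: 65–40 for P.
P beats every other option head-to-head.

P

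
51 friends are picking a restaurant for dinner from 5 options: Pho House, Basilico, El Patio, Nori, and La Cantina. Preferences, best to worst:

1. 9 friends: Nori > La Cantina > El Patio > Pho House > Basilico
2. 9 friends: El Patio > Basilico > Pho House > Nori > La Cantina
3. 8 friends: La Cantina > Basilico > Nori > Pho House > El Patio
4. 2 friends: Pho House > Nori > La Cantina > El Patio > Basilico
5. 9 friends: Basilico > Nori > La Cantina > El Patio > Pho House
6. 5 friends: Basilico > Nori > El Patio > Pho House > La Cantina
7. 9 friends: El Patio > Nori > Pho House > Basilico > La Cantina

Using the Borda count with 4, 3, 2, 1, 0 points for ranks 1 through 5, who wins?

Pho House: 9·1 + 9·2 + 8·1 + 2·4 + 9·0 + 5·1 + 9·2 = 66
Basilico: 9·0 + 9·3 + 8·3 + 2·0 + 9·4 + 5·4 + 9·1 = 116
El Patio: 9·2 + 9·4 + 8·0 + 2·1 + 9·1 + 5·2 + 9·4 = 111
Nori: 9·4 + 9·1 + 8·2 + 2·3 + 9·3 + 5·3 + 9·3 = 136
La Cantina: 9·3 + 9·0 + 8·4 + 2·2 + 9·2 + 5·0 + 9·0 = 81
Nori has the highest Borda score (136).

Nori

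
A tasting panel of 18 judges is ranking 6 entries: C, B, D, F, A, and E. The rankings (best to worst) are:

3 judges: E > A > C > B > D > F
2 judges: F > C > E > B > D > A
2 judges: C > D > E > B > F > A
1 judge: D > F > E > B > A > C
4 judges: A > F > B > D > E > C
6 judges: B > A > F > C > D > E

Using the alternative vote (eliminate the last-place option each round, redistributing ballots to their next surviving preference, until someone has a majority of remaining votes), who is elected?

B

Round 1: C 2, B 6, D 1, F 2, A 4, E 3. Eliminate D.
Round 2: C 2, B 6, F 3, A 4, E 3. Eliminate C.
Round 3: B 6, F 3, A 4, E 5. Eliminate F.
Round 4: B 6, A 4, E 8. Eliminate A.
Round 5: B 10, E 8. B has a majority.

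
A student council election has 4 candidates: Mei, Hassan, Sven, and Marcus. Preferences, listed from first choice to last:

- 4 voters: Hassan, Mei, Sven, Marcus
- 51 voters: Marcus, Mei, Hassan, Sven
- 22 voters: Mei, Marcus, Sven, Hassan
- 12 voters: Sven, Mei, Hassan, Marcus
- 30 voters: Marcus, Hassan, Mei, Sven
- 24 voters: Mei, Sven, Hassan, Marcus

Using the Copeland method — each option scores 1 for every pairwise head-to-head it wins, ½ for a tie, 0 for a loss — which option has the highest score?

Marcus

Mei: beats Hassan and Sven; loses to Marcus → score 2.
Hassan: beats Sven; loses to Mei and Marcus → score 1.
Sven: loses to Mei, Hassan, and Marcus → score 0.
Marcus: beats Mei, Hassan, and Sven → score 3.
Marcus has the best pairwise record.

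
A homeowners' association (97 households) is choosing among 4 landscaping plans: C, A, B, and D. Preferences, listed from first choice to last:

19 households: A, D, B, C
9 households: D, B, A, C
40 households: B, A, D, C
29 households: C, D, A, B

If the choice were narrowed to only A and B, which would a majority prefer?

Voters preferring A to B: 48; preferring B to A: 49.
B wins the head-to-head.

B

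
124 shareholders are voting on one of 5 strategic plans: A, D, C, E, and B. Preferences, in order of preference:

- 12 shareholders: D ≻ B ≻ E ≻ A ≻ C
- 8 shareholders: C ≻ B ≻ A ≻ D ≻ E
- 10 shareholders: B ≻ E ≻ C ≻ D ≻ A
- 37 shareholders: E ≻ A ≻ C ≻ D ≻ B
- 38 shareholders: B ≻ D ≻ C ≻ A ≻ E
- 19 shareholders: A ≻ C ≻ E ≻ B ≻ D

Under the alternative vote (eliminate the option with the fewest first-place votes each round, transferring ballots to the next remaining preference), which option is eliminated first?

C

Round 1: A 19, D 12, C 8, E 37, B 48. Eliminate C.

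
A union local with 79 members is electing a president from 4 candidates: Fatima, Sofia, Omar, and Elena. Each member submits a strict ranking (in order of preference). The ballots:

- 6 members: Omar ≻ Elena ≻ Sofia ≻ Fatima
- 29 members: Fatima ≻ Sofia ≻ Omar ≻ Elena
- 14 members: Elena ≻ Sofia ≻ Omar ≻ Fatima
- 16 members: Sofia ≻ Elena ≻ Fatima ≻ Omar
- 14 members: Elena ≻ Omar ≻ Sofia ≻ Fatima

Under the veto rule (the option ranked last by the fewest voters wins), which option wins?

Last-place votes: Fatima 34, Sofia 0, Omar 16, Elena 29.
Sofia is ranked last by the fewest voters, so Sofia wins.

Sofia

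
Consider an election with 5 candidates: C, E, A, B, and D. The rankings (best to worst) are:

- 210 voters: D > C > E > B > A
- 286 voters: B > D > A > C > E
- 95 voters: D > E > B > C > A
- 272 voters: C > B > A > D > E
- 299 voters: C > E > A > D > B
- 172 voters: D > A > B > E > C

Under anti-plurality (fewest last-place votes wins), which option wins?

D

Last-place votes: C 172, E 558, A 305, B 299, D 0.
D is ranked last by the fewest voters, so D wins.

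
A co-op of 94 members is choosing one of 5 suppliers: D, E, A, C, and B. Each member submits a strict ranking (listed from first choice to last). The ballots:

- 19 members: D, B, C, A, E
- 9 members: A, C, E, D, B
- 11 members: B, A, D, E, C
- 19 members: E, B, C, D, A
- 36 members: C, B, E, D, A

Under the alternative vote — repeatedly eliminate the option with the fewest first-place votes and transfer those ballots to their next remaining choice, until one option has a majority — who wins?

C

Round 1: D 19, E 19, A 9, C 36, B 11. Eliminate A.
Round 2: D 19, E 19, C 45, B 11. Eliminate B.
Round 3: D 30, E 19, C 45. Eliminate E.
Round 4: D 30, C 64. C has a majority.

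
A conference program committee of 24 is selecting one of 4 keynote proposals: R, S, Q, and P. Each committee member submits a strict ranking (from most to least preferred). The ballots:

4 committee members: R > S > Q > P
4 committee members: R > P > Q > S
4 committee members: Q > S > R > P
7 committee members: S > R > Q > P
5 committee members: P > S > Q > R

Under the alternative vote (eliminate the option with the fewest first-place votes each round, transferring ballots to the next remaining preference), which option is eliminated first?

Q

Round 1: R 8, S 7, Q 4, P 5. Eliminate Q.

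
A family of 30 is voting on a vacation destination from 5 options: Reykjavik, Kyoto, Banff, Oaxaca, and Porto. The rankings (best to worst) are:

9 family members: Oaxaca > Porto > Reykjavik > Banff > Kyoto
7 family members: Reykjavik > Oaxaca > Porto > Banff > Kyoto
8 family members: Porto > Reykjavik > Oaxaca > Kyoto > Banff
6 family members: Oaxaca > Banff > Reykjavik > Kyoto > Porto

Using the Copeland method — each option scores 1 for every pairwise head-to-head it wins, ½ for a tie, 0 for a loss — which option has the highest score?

Oaxaca

Reykjavik: beats Kyoto and Banff; ties Oaxaca; loses to Porto → score 2.5.
Kyoto: loses to Reykjavik, Banff, Oaxaca, and Porto → score 0.
Banff: beats Kyoto; loses to Reykjavik, Oaxaca, and Porto → score 1.
Oaxaca: beats Kyoto, Banff, and Porto; ties Reykjavik → score 3.5.
Porto: beats Reykjavik, Kyoto, and Banff; loses to Oaxaca → score 3.
Oaxaca has the best pairwise record.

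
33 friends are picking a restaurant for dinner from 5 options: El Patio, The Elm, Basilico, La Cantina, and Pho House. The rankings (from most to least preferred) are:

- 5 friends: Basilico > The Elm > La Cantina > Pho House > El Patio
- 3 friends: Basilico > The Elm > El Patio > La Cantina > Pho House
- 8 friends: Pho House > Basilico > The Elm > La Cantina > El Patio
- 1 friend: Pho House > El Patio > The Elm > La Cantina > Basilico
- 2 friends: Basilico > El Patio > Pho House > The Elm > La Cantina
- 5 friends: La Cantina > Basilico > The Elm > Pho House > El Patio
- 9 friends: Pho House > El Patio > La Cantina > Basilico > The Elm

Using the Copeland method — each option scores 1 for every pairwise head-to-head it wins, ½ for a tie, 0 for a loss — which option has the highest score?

Pho House

El Patio: loses to The Elm, Basilico, La Cantina, and Pho House → score 0.
The Elm: beats El Patio and La Cantina; loses to Basilico and Pho House → score 2.
Basilico: beats El Patio, The Elm, and La Cantina; loses to Pho House → score 3.
La Cantina: beats El Patio; loses to The Elm, Basilico, and Pho House → score 1.
Pho House: beats El Patio, The Elm, Basilico, and La Cantina → score 4.
Pho House has the best pairwise record.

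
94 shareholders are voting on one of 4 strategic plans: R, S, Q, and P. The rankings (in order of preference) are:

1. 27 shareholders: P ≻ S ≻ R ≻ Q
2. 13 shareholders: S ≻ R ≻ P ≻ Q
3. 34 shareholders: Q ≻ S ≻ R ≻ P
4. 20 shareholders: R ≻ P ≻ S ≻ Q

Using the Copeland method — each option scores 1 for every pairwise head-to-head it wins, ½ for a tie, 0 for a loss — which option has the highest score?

R: beats Q and P; loses to S → score 2.
S: beats R and Q; ties P → score 2.5.
Q: loses to R, S, and P → score 0.
P: beats Q; ties S; loses to R → score 1.5.
S has the best pairwise record.

S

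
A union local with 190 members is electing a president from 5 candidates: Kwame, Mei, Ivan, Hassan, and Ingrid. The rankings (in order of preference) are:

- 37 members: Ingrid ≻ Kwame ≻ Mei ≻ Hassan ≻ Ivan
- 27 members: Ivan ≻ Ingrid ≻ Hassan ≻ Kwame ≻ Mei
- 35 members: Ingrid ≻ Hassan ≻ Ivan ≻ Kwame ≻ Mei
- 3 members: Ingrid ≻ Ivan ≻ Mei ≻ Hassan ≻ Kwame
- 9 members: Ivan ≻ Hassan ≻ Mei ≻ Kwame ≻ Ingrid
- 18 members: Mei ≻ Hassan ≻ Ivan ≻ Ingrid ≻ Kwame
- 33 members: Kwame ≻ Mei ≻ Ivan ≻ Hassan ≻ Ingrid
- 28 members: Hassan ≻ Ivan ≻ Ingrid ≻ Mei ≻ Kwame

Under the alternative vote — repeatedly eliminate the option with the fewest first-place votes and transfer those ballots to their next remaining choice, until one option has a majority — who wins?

Ivan

Round 1: Kwame 33, Mei 18, Ivan 36, Hassan 28, Ingrid 75. Eliminate Mei.
Round 2: Kwame 33, Ivan 36, Hassan 46, Ingrid 75. Eliminate Kwame.
Round 3: Ivan 69, Hassan 46, Ingrid 75. Eliminate Hassan.
Round 4: Ivan 115, Ingrid 75. Ivan has a majority.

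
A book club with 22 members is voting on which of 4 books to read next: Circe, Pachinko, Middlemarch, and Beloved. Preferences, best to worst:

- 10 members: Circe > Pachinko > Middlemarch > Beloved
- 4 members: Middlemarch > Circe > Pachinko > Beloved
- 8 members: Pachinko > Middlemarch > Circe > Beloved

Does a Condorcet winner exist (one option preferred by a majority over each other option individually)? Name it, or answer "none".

Checking pairwise contests:
Middlemarch beats Circe 12–10.
Circe beats Pachinko 14–8.
Pachinko beats Middlemarch 18–4.
Circe beats Beloved 22–0.
Every option loses at least one head-to-head, so there is no Condorcet winner.

none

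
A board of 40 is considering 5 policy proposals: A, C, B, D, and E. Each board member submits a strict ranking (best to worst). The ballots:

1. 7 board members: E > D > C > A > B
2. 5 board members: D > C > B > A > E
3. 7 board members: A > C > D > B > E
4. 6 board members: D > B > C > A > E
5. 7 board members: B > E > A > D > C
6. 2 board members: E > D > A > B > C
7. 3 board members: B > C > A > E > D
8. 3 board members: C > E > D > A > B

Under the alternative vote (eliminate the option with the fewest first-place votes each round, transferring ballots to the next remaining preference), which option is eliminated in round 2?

A

Round 1: A 7, C 3, B 10, D 11, E 9. Eliminate C.
Round 2: A 7, B 10, D 11, E 12. Eliminate A.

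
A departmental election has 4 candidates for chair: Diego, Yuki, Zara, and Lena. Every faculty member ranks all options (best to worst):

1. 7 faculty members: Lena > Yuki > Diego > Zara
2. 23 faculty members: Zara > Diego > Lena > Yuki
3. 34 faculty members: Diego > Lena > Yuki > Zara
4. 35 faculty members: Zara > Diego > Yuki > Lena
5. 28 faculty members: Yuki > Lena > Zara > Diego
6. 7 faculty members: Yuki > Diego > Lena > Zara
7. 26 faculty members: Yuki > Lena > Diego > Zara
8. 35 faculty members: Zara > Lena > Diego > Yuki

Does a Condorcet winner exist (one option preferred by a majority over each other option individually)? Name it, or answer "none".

Checking pairwise contests:
Zara beats Diego 121–74.
Diego beats Yuki 127–68.
Yuki beats Zara 102–93.
Diego beats Lena 99–96.
Every option loses at least one head-to-head, so there is no Condorcet winner.

none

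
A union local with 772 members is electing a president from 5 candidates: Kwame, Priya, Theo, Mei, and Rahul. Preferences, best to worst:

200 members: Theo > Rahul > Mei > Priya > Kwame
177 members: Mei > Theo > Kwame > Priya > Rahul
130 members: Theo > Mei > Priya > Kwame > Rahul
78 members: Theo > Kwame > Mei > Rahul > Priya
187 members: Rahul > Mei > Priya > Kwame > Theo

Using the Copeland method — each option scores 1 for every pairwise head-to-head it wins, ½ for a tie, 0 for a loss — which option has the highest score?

Kwame: loses to Priya, Theo, Mei, and Rahul → score 0.
Priya: beats Kwame; loses to Theo, Mei, and Rahul → score 1.
Theo: beats Kwame, Priya, Mei, and Rahul → score 4.
Mei: beats Kwame and Priya; loses to Theo and Rahul → score 2.
Rahul: beats Kwame, Priya, and Mei; loses to Theo → score 3.
Theo has the best pairwise record.

Theo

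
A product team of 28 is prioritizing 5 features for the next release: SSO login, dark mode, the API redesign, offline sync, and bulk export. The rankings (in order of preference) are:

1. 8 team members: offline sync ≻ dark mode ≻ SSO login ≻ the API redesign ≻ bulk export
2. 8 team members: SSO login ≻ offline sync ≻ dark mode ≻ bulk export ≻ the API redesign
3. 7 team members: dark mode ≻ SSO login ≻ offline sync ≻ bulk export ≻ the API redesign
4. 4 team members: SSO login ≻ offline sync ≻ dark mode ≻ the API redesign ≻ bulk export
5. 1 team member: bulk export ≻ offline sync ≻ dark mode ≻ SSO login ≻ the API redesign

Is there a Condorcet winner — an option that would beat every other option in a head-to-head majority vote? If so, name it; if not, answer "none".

Checking pairwise contests:
dark mode beats SSO login 16–12.
offline sync beats dark mode 21–7.
SSO login beats the API redesign 28–0.
SSO login beats offline sync 19–9.
SSO login beats bulk export 27–1.
Every option loses at least one head-to-head, so there is no Condorcet winner.

none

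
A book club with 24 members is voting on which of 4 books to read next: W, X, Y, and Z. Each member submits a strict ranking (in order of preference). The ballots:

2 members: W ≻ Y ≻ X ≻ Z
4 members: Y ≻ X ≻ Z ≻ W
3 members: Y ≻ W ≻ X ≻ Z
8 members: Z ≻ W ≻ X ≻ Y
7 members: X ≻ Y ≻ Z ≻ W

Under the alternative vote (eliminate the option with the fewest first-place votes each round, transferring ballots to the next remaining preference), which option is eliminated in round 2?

X

Round 1: W 2, X 7, Y 7, Z 8. Eliminate W.
Round 2: X 7, Y 9, Z 8. Eliminate X.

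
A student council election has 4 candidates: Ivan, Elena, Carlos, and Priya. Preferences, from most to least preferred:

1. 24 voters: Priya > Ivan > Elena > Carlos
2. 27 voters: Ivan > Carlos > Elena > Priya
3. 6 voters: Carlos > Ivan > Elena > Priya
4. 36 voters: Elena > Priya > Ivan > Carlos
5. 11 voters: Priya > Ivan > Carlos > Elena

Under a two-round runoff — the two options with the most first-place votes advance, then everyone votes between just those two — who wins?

Round 1 first-place votes: Ivan 27, Elena 36, Carlos 6, Priya 35.
Elena and Priya advance.
Runoff: Elena is preferred to Priya by 69 voters; Priya by 35.
Elena wins the runoff.

Elena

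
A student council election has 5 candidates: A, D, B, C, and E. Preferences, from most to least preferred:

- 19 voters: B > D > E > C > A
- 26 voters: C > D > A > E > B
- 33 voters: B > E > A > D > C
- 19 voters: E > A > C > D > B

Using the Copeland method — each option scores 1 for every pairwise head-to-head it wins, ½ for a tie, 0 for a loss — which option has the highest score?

B

A: beats D and C; loses to B and E → score 2.
D: beats C; loses to A, B, and E → score 1.
B: beats A, D, C, and E → score 4.
C: loses to A, D, B, and E → score 0.
E: beats A, D, and C; loses to B → score 3.
B has the best pairwise record.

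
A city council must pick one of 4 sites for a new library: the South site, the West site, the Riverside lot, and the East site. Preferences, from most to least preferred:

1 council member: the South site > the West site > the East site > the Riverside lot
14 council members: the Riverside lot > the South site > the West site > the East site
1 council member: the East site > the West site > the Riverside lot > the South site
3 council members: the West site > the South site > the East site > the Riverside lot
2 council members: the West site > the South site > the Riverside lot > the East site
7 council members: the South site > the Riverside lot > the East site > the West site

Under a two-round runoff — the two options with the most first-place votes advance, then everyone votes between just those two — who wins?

the Riverside lot

Round 1 first-place votes: the South site 8, the West site 5, the Riverside lot 14, the East site 1.
the Riverside lot and the South site advance.
Runoff: the Riverside lot is preferred to the South site by 15 voters; the South site by 13.
the Riverside lot wins the runoff.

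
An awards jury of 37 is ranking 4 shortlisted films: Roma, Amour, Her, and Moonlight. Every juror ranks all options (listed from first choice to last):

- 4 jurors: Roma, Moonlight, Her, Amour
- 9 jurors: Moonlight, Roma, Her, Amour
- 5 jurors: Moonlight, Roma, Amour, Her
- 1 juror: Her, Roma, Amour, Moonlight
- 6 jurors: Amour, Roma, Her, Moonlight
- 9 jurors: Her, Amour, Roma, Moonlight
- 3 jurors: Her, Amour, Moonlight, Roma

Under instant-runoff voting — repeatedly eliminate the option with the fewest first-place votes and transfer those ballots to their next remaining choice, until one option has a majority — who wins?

Round 1: Roma 4, Amour 6, Her 13, Moonlight 14. Eliminate Roma.
Round 2: Amour 6, Her 13, Moonlight 18. Eliminate Amour.
Round 3: Her 19, Moonlight 18. Her has a majority.

Her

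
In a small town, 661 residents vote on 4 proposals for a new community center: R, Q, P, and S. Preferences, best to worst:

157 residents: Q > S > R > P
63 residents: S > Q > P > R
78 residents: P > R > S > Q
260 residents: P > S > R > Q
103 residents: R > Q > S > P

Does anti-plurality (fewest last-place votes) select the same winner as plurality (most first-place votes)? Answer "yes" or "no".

no

Anti-plurality — last-place votes: R 63, Q 338, P 260, S 0. Winner: S.
Plurality — first-place votes: R 103, Q 157, P 338, S 63. Winner: P.
The two methods disagree.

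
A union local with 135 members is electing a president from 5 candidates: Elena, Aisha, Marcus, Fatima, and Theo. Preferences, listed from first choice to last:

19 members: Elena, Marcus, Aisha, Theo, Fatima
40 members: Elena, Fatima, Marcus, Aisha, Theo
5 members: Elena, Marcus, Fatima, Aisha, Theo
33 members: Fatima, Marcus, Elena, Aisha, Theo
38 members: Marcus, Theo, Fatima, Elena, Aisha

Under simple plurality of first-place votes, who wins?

First-place votes: Elena 64, Aisha 0, Marcus 38, Fatima 33, Theo 0.
Elena has the most first-place votes.

Elena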